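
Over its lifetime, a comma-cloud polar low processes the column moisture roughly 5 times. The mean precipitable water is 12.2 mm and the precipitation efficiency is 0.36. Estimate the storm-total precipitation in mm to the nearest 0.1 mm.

Each cycle deposits ε × PW = 0.36 × 12.2 = 4.392 mm.
Over 5 cycles: 5 × 4.392 = 22.0 mm.

precipitation ≈ 22.0 mm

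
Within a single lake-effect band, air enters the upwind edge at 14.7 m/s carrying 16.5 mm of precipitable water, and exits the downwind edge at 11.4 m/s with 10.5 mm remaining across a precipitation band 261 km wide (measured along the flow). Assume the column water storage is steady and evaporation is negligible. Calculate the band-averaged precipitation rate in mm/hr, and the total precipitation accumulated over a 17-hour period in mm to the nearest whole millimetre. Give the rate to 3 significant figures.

R ≈ 1.69 mm/hr; total ≈ 29 mm

Column moisture flux per unit crosswind length is F = V × PW.
Inflow: F_in = 14.7 × 16.5 = 242.55 mm·m/s
Outflow: F_out = 11.4 × 10.5 = 119.7 mm·m/s
Steady-state rate R = (F_in − F_out)/L = (242.55 − 119.7) / 261000 m = 4.707e-04 mm/s.
R = 4.707e-04 × 3600 = 1.69 mm/hr.
Over 17 h: total = 1.69 × 17 = 28.73 ≈ 29 mm.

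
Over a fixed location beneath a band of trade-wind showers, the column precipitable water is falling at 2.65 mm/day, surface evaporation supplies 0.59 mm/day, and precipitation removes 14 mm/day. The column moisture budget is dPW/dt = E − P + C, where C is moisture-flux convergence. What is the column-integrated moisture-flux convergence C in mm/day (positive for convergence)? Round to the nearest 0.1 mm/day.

dPW/dt = -2.65 mm/day.
C = dPW/dt − E + P = (-2.65) − 0.59 + 14 = 10.8 mm/day.

C ≈ 10.8 mm/day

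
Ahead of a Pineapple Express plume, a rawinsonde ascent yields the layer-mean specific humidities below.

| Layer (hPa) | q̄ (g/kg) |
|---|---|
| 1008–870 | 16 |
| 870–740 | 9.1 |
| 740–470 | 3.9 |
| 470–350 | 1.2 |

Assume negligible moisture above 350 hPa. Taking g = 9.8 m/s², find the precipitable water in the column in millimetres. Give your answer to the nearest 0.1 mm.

PW ≈ 46.8 mm

Precipitable water is the column-integrated vapour mass per unit area: PW = (1/g) Σ q̄ Δp, with q in kg/kg and Δp in Pa (1 kg/m² of water = 1 mm).
Layer 1008–870 hPa: Δp = 138 hPa = 13800 Pa, q̄ = 0.016 kg/kg → 0.016 × 13800 / 9.8 = 22.53 mm
Layer 870–740 hPa: Δp = 130 hPa = 13000 Pa, q̄ = 0.0091 kg/kg → 0.0091 × 13000 / 9.8 = 12.07 mm
Layer 740–470 hPa: Δp = 270 hPa = 27000 Pa, q̄ = 0.0039 kg/kg → 0.0039 × 27000 / 9.8 = 10.74 mm
Layer 470–350 hPa: Δp = 120 hPa = 12000 Pa, q̄ = 0.0012 kg/kg → 0.0012 × 12000 / 9.8 = 1.47 mm
PW = 22.53 + 12.07 + 10.74 + 1.47 = 46.81 ≈ 46.8 mm.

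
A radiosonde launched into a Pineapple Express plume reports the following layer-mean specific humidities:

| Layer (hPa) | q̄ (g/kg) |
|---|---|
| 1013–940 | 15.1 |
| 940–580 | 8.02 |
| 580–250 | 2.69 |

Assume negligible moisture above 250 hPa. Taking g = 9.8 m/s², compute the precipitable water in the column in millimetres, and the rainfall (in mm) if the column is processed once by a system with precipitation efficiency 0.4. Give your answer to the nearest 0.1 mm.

PW ≈ 49.8 mm; rainfall ≈ 19.9 mm

Precipitable water is the column-integrated vapour mass per unit area: PW = (1/g) Σ q̄ Δp, with q in kg/kg and Δp in Pa (1 kg/m² of water = 1 mm).
Layer 1013–940 hPa: Δp = 73 hPa = 7300 Pa, q̄ = 0.0151 kg/kg → 0.0151 × 7300 / 9.8 = 11.25 mm
Layer 940–580 hPa: Δp = 360 hPa = 36000 Pa, q̄ = 0.00802 kg/kg → 0.00802 × 36000 / 9.8 = 29.46 mm
Layer 580–250 hPa: Δp = 330 hPa = 33000 Pa, q̄ = 0.00269 kg/kg → 0.00269 × 33000 / 9.8 = 9.06 mm
PW = 11.25 + 29.46 + 9.06 = 49.77 ≈ 49.8 mm.
Rainfall = ε × PW = 0.4 × 49.8 = 19.9 mm.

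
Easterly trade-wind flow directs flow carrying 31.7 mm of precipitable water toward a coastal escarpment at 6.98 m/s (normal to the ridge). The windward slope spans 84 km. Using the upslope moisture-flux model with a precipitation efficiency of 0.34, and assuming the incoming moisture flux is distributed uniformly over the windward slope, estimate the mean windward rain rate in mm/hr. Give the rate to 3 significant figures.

Incoming column moisture flux per unit ridge length: F = V × PW = 6.98 × 31.7 = 221.266 mm·m/s.
Spread over the 84 km slope with efficiency ε = 0.34: R = ε·F/W = 0.34 × 221.266 / 84000 m = 8.956e-04 mm/s.
R = 8.956e-04 × 3600 = 3.22 mm/hr.

R ≈ 3.22 mm/hr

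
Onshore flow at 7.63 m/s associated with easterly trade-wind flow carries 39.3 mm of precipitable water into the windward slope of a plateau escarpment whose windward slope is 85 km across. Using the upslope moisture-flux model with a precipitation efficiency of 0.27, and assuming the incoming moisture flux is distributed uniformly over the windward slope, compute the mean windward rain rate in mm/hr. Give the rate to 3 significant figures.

R ≈ 3.43 mm/hr

Incoming column moisture flux per unit ridge length: F = V × PW = 7.63 × 39.3 = 299.859 mm·m/s.
Spread over the 85 km slope with efficiency ε = 0.27: R = ε·F/W = 0.27 × 299.859 / 85000 m = 9.525e-04 mm/s.
R = 9.525e-04 × 3600 = 3.43 mm/hr.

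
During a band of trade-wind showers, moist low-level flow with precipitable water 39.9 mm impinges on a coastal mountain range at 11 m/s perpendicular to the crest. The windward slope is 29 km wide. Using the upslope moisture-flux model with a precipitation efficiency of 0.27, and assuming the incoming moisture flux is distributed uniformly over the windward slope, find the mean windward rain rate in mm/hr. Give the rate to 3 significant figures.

R ≈ 14.7 mm/hr

Incoming column moisture flux per unit ridge length: F = V × PW = 11 × 39.9 = 438.9 mm·m/s.
Spread over the 29 km slope with efficiency ε = 0.27: R = ε·F/W = 0.27 × 438.9 / 29000 m = 4.086e-03 mm/s.
R = 4.086e-03 × 3600 = 14.7 mm/hr.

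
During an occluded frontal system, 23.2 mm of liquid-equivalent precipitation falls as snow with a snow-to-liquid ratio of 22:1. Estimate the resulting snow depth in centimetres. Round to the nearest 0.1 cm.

snow depth ≈ 51.0 cm

Snow depth = liquid × ratio = 23.2 mm × 22 = 510.4 mm = 51.0 cm.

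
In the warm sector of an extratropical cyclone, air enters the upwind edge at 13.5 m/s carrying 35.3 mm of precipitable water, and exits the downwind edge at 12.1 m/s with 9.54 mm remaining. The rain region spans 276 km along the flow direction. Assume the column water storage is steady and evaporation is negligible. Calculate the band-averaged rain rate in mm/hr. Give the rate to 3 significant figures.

Column moisture flux per unit crosswind length is F = V × PW.
Inflow: F_in = 13.5 × 35.3 = 476.55 mm·m/s
Outflow: F_out = 12.1 × 9.54 = 115.434 mm·m/s
Steady-state rate R = (F_in − F_out)/L = (476.55 − 115.434) / 276000 m = 1.308e-03 mm/s.
R = 1.308e-03 × 3600 = 4.71 mm/hr.

R ≈ 4.71 mm/hr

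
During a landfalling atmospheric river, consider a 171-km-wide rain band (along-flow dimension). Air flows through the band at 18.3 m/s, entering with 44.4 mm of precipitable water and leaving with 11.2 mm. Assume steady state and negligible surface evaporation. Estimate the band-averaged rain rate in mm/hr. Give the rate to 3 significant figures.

Column moisture flux per unit crosswind length is F = V × PW.
Inflow: F_in = 18.3 × 44.4 = 812.52 mm·m/s
Outflow: F_out = 18.3 × 11.2 = 204.96 mm·m/s
Steady-state rate R = (F_in − F_out)/L = (812.52 − 204.96) / 171000 m = 3.553e-03 mm/s.
R = 3.553e-03 × 3600 = 12.8 mm/hr.

R ≈ 12.8 mm/hr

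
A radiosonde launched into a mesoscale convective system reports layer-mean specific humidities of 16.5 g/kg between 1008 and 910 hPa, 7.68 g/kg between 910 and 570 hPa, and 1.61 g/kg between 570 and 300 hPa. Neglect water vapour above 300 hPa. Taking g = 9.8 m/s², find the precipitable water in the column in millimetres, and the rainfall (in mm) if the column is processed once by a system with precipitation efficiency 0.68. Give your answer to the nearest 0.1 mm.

PW ≈ 47.6 mm; rainfall ≈ 32.4 mm

Precipitable water is the column-integrated vapour mass per unit area: PW = (1/g) Σ q̄ Δp, with q in kg/kg and Δp in Pa (1 kg/m² of water = 1 mm).
Layer 1008–910 hPa: Δp = 98 hPa = 9800 Pa, q̄ = 0.0165 kg/kg → 0.0165 × 9800 / 9.8 = 16.50 mm
Layer 910–570 hPa: Δp = 340 hPa = 34000 Pa, q̄ = 0.00768 kg/kg → 0.00768 × 34000 / 9.8 = 26.64 mm
Layer 570–300 hPa: Δp = 270 hPa = 27000 Pa, q̄ = 0.00161 kg/kg → 0.00161 × 27000 / 9.8 = 4.44 mm
PW = 16.50 + 26.64 + 4.44 = 47.58 ≈ 47.6 mm.
Rainfall = ε × PW = 0.68 × 47.6 = 32.4 mm.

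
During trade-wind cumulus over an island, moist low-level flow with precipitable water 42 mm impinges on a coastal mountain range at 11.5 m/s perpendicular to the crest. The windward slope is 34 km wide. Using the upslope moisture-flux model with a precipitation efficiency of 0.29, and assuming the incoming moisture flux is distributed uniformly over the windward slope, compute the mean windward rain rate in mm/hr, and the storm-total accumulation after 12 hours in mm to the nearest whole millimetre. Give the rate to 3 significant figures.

Incoming column moisture flux per unit ridge length: F = V × PW = 11.5 × 42 = 483 mm·m/s.
Spread over the 34 km slope with efficiency ε = 0.29: R = ε·F/W = 0.29 × 483 / 34000 m = 4.120e-03 mm/s.
R = 4.120e-03 × 3600 = 14.8 mm/hr.
Over 12 h: total = 14.8 × 12 = 177.6 ≈ 178 mm.

R ≈ 14.8 mm/hr; total ≈ 178 mm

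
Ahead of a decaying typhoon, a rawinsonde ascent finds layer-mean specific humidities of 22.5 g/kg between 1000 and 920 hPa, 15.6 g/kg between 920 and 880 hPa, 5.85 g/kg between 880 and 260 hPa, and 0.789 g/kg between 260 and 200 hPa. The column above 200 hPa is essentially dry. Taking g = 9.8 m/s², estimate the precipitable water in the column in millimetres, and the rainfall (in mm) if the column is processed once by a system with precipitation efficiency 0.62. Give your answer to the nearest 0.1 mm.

Precipitable water is the column-integrated vapour mass per unit area: PW = (1/g) Σ q̄ Δp, with q in kg/kg and Δp in Pa (1 kg/m² of water = 1 mm).
Layer 1000–920 hPa: Δp = 80 hPa = 8000 Pa, q̄ = 0.0225 kg/kg → 0.0225 × 8000 / 9.8 = 18.37 mm
Layer 920–880 hPa: Δp = 40 hPa = 4000 Pa, q̄ = 0.0156 kg/kg → 0.0156 × 4000 / 9.8 = 6.37 mm
Layer 880–260 hPa: Δp = 620 hPa = 62000 Pa, q̄ = 0.00585 kg/kg → 0.00585 × 62000 / 9.8 = 37.01 mm
Layer 260–200 hPa: Δp = 60 hPa = 6000 Pa, q̄ = 0.000789 kg/kg → 0.000789 × 6000 / 9.8 = 0.48 mm
PW = 18.37 + 6.37 + 37.01 + 0.48 = 62.23 ≈ 62.2 mm.
Rainfall = ε × PW = 0.62 × 62.2 = 38.6 mm.

PW ≈ 62.2 mm; rainfall ≈ 38.6 mm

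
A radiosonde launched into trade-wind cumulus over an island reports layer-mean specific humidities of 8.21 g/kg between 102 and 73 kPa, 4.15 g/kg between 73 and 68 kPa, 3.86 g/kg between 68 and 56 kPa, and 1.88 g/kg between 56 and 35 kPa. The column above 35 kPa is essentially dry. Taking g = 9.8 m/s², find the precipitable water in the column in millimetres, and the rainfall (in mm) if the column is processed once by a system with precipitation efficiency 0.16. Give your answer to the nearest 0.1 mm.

Precipitable water is the column-integrated vapour mass per unit area: PW = (1/g) Σ q̄ Δp, with q in kg/kg and Δp in Pa (1 kg/m² of water = 1 mm).
Layer 102–73 kPa: Δp = 290 hPa = 29000 Pa, q̄ = 0.00821 kg/kg → 0.00821 × 29000 / 9.8 = 24.29 mm
Layer 73–68 kPa: Δp = 50 hPa = 5000 Pa, q̄ = 0.00415 kg/kg → 0.00415 × 5000 / 9.8 = 2.12 mm
Layer 68–56 kPa: Δp = 120 hPa = 12000 Pa, q̄ = 0.00386 kg/kg → 0.00386 × 12000 / 9.8 = 4.73 mm
Layer 56–35 kPa: Δp = 210 hPa = 21000 Pa, q̄ = 0.00188 kg/kg → 0.00188 × 21000 / 9.8 = 4.03 mm
PW = 24.29 + 2.12 + 4.73 + 4.03 = 35.17 ≈ 35.2 mm.
Rainfall = ε × PW = 0.16 × 35.2 = 5.6 mm.

PW ≈ 35.2 mm; rainfall ≈ 5.6 mm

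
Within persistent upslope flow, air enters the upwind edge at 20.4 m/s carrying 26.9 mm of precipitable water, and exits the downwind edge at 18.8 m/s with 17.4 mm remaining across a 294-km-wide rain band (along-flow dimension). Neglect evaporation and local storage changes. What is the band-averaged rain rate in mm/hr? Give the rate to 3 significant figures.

R ≈ 2.71 mm/hr

Column moisture flux per unit crosswind length is F = V × PW.
Inflow: F_in = 20.4 × 26.9 = 548.76 mm·m/s
Outflow: F_out = 18.8 × 17.4 = 327.12 mm·m/s
Steady-state rate R = (F_in − F_out)/L = (548.76 − 327.12) / 294000 m = 7.539e-04 mm/s.
R = 7.539e-04 × 3600 = 2.71 mm/hr.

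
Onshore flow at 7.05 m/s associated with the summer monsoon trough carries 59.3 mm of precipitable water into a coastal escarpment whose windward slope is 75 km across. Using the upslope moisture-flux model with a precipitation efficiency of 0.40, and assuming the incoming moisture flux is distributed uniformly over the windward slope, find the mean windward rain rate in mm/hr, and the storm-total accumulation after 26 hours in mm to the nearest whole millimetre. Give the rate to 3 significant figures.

R ≈ 8.03 mm/hr; total ≈ 209 mm

Incoming column moisture flux per unit ridge length: F = V × PW = 7.05 × 59.3 = 418.065 mm·m/s.
Spread over the 75 km slope with efficiency ε = 0.40: R = ε·F/W = 0.40 × 418.065 / 75000 m = 2.230e-03 mm/s.
R = 2.230e-03 × 3600 = 8.03 mm/hr.
Over 26 h: total = 8.03 × 26 = 208.78 ≈ 209 mm.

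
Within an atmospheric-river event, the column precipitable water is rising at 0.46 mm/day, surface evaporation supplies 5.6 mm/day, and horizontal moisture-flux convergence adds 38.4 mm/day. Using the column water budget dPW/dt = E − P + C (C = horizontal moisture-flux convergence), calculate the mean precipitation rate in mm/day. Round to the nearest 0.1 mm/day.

dPW/dt = +0.46 mm/day.
P = E + C − dPW/dt = 5.6 + (38.4) − (+0.46) = 43.5 mm/day.

P ≈ 43.5 mm/day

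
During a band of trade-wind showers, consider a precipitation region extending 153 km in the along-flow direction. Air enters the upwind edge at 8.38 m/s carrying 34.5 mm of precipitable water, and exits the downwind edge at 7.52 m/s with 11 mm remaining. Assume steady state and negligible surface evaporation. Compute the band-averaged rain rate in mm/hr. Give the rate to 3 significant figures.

R ≈ 4.86 mm/hr

Column moisture flux per unit crosswind length is F = V × PW.
Inflow: F_in = 8.38 × 34.5 = 289.11 mm·m/s
Outflow: F_out = 7.52 × 11 = 82.72 mm·m/s
Steady-state rate R = (F_in − F_out)/L = (289.11 − 82.72) / 153000 m = 1.349e-03 mm/s.
R = 1.349e-03 × 3600 = 4.86 mm/hr.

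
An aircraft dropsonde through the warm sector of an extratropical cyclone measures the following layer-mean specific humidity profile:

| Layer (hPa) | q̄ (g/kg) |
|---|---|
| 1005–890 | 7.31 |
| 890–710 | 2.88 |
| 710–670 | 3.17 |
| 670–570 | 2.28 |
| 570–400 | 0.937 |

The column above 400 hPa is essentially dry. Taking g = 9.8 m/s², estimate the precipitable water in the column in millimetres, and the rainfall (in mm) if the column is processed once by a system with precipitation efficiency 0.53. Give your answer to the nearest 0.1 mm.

PW ≈ 19.1 mm; rainfall ≈ 10.1 mm

Precipitable water is the column-integrated vapour mass per unit area: PW = (1/g) Σ q̄ Δp, with q in kg/kg and Δp in Pa (1 kg/m² of water = 1 mm).
Layer 1005–890 hPa: Δp = 115 hPa = 11500 Pa, q̄ = 0.00731 kg/kg → 0.00731 × 11500 / 9.8 = 8.58 mm
Layer 890–710 hPa: Δp = 180 hPa = 18000 Pa, q̄ = 0.00288 kg/kg → 0.00288 × 18000 / 9.8 = 5.29 mm
Layer 710–670 hPa: Δp = 40 hPa = 4000 Pa, q̄ = 0.00317 kg/kg → 0.00317 × 4000 / 9.8 = 1.29 mm
Layer 670–570 hPa: Δp = 100 hPa = 10000 Pa, q̄ = 0.00228 kg/kg → 0.00228 × 10000 / 9.8 = 2.33 mm
Layer 570–400 hPa: Δp = 170 hPa = 17000 Pa, q̄ = 0.000937 kg/kg → 0.000937 × 17000 / 9.8 = 1.63 mm
PW = 8.58 + 5.29 + 1.29 + 2.33 + 1.63 = 19.12 ≈ 19.1 mm.
Rainfall = ε × PW = 0.53 × 19.1 = 10.1 mm.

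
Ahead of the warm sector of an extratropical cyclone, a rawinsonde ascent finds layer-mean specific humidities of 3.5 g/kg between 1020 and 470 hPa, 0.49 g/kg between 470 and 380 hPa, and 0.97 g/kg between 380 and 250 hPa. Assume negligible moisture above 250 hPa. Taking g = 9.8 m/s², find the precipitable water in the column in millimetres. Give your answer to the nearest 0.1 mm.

Precipitable water is the column-integrated vapour mass per unit area: PW = (1/g) Σ q̄ Δp, with q in kg/kg and Δp in Pa (1 kg/m² of water = 1 mm).
Layer 1020–470 hPa: Δp = 550 hPa = 55000 Pa, q̄ = 0.0035 kg/kg → 0.0035 × 55000 / 9.8 = 19.64 mm
Layer 470–380 hPa: Δp = 90 hPa = 9000 Pa, q̄ = 0.00049 kg/kg → 0.00049 × 9000 / 9.8 = 0.45 mm
Layer 380–250 hPa: Δp = 130 hPa = 13000 Pa, q̄ = 0.00097 kg/kg → 0.00097 × 13000 / 9.8 = 1.29 mm
PW = 19.64 + 0.45 + 1.29 = 21.38 ≈ 21.4 mm.

PW ≈ 21.4 mm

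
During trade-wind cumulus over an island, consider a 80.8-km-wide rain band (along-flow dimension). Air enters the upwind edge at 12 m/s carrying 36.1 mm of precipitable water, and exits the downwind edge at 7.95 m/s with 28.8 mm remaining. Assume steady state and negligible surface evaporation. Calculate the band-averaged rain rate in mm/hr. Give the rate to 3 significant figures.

R ≈ 9.10 mm/hr

Column moisture flux per unit crosswind length is F = V × PW.
Inflow: F_in = 12 × 36.1 = 433.2 mm·m/s
Outflow: F_out = 7.95 × 28.8 = 228.96 mm·m/s
Steady-state rate R = (F_in − F_out)/L = (433.2 − 228.96) / 80800 m = 2.528e-03 mm/s.
R = 2.528e-03 × 3600 = 9.10 mm/hr.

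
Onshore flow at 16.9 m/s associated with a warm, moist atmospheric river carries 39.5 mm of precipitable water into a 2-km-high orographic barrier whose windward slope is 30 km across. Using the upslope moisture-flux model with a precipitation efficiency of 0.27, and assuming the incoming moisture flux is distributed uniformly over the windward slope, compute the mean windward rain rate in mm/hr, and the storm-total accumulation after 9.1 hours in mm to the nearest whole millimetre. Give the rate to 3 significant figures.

Incoming column moisture flux per unit ridge length: F = V × PW = 16.9 × 39.5 = 667.55 mm·m/s.
Spread over the 30 km slope with efficiency ε = 0.27: R = ε·F/W = 0.27 × 667.55 / 30000 m = 6.008e-03 mm/s.
R = 6.008e-03 × 3600 = 21.6 mm/hr.
Over 9.1 h: total = 21.6 × 9.1 = 196.56 ≈ 197 mm.

R ≈ 21.6 mm/hr; total ≈ 197 mm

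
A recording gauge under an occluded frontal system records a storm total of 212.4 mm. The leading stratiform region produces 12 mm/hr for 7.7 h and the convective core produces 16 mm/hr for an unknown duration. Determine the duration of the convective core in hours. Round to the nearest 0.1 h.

Known phases: 12 × 7.7 = 92.4 mm.
Remaining depth = 212.4 − 92.4 = 120 mm.
Duration = 120 / 16 = 7.5 h.

duration ≈ 7.5 h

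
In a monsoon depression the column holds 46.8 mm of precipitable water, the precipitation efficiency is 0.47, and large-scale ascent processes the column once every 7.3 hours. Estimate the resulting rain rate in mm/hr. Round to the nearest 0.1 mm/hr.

R ≈ 3.0 mm/hr

Each overturning extracts ε × PW = 0.47 × 46.8 = 21.996 mm.
Rate = ε·PW / τ = 21.996 / 7.3 h = 3.0 mm/hr.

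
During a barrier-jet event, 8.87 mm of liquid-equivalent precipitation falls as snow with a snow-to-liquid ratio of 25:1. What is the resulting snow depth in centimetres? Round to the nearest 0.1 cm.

Snow depth = liquid × ratio = 8.87 mm × 25 = 221.75 mm = 22.2 cm.

snow depth ≈ 22.2 cm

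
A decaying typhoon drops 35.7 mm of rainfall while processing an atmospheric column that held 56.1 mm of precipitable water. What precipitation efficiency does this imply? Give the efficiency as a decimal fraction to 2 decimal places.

ε ≈ 0.64

ε = rainfall / PW = 35.7 / 56.1 = 0.64.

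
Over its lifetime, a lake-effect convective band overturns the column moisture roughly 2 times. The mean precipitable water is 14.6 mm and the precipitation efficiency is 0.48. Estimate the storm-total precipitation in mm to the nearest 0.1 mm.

precipitation ≈ 14.0 mm

Each cycle deposits ε × PW = 0.48 × 14.6 = 7.008 mm.
Over 2 cycles: 2 × 7.008 = 14.0 mm.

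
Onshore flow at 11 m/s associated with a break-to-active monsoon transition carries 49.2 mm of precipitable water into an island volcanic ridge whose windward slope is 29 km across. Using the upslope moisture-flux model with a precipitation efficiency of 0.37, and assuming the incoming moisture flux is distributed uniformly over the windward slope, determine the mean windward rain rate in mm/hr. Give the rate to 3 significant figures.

R ≈ 24.9 mm/hr

Incoming column moisture flux per unit ridge length: F = V × PW = 11 × 49.2 = 541.2 mm·m/s.
Spread over the 29 km slope with efficiency ε = 0.37: R = ε·F/W = 0.37 × 541.2 / 29000 m = 6.905e-03 mm/s.
R = 6.905e-03 × 3600 = 24.9 mm/hr.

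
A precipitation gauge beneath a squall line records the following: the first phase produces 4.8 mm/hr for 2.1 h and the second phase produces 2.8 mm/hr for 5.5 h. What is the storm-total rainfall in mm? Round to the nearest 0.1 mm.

total ≈ 25.5 mm

Total = Σ Rᵢ Δtᵢ = 4.8 × 2.1 + 2.8 × 5.5
      = 10.08 + 15.4 = 25.5 mm.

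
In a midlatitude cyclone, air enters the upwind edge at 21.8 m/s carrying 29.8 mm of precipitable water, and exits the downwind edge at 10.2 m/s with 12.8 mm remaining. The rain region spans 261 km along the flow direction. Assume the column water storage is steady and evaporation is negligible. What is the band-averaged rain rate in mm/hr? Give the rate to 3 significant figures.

Column moisture flux per unit crosswind length is F = V × PW.
Inflow: F_in = 21.8 × 29.8 = 649.64 mm·m/s
Outflow: F_out = 10.2 × 12.8 = 130.56 mm·m/s
Steady-state rate R = (F_in − F_out)/L = (649.64 − 130.56) / 261000 m = 1.989e-03 mm/s.
R = 1.989e-03 × 3600 = 7.16 mm/hr.

R ≈ 7.16 mm/hr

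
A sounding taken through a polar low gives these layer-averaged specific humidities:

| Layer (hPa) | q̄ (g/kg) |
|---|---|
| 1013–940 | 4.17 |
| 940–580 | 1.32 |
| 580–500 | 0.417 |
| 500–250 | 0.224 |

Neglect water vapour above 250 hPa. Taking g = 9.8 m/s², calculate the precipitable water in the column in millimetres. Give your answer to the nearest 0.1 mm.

PW ≈ 8.9 mm

Precipitable water is the column-integrated vapour mass per unit area: PW = (1/g) Σ q̄ Δp, with q in kg/kg and Δp in Pa (1 kg/m² of water = 1 mm).
Layer 1013–940 hPa: Δp = 73 hPa = 7300 Pa, q̄ = 0.00417 kg/kg → 0.00417 × 7300 / 9.8 = 3.11 mm
Layer 940–580 hPa: Δp = 360 hPa = 36000 Pa, q̄ = 0.00132 kg/kg → 0.00132 × 36000 / 9.8 = 4.85 mm
Layer 580–500 hPa: Δp = 80 hPa = 8000 Pa, q̄ = 0.000417 kg/kg → 0.000417 × 8000 / 9.8 = 0.34 mm
Layer 500–250 hPa: Δp = 250 hPa = 25000 Pa, q̄ = 0.000224 kg/kg → 0.000224 × 25000 / 9.8 = 0.57 mm
PW = 3.11 + 4.85 + 0.34 + 0.57 = 8.87 ≈ 8.9 mm.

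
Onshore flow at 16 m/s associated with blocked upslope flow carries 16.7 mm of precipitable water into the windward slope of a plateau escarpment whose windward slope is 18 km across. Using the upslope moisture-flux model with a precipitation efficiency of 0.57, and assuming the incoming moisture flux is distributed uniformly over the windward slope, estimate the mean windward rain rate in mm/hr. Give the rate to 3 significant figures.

R ≈ 30.5 mm/hr

Incoming column moisture flux per unit ridge length: F = V × PW = 16 × 16.7 = 267.2 mm·m/s.
Spread over the 18 km slope with efficiency ε = 0.57: R = ε·F/W = 0.57 × 267.2 / 18000 m = 8.461e-03 mm/s.
R = 8.461e-03 × 3600 = 30.5 mm/hr.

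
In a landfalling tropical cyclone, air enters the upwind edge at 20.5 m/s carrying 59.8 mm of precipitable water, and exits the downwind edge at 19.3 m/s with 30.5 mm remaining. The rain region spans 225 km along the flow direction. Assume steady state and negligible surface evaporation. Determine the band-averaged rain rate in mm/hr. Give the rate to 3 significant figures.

R ≈ 10.2 mm/hr

Column moisture flux per unit crosswind length is F = V × PW.
Inflow: F_in = 20.5 × 59.8 = 1225.9 mm·m/s
Outflow: F_out = 19.3 × 30.5 = 588.65 mm·m/s
Steady-state rate R = (F_in − F_out)/L = (1225.9 − 588.65) / 225000 m = 2.832e-03 mm/s.
R = 2.832e-03 × 3600 = 10.2 mm/hr.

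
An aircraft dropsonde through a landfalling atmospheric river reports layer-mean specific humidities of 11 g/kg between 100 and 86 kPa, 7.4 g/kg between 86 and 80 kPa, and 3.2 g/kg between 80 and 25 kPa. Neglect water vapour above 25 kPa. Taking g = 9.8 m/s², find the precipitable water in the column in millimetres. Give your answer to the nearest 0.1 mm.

Precipitable water is the column-integrated vapour mass per unit area: PW = (1/g) Σ q̄ Δp, with q in kg/kg and Δp in Pa (1 kg/m² of water = 1 mm).
Layer 100–86 kPa: Δp = 140 hPa = 14000 Pa, q̄ = 0.011 kg/kg → 0.011 × 14000 / 9.8 = 15.71 mm
Layer 86–80 kPa: Δp = 60 hPa = 6000 Pa, q̄ = 0.0074 kg/kg → 0.0074 × 6000 / 9.8 = 4.53 mm
Layer 80–25 kPa: Δp = 550 hPa = 55000 Pa, q̄ = 0.0032 kg/kg → 0.0032 × 55000 / 9.8 = 17.96 mm
PW = 15.71 + 4.53 + 17.96 = 38.20 ≈ 38.2 mm.

PW ≈ 38.2 mm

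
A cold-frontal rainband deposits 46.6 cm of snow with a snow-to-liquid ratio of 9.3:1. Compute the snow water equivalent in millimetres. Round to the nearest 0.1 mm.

SWE ≈ 50.1 mm

SWE = snow depth / ratio = 46.6 cm / 9.3 = 5.011 cm = 50.1 mm.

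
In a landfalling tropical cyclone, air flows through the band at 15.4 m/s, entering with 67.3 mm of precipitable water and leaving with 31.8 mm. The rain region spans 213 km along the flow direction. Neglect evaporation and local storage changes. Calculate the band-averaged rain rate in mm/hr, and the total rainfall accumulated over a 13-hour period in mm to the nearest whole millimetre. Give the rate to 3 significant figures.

Column moisture flux per unit crosswind length is F = V × PW.
Inflow: F_in = 15.4 × 67.3 = 1036.42 mm·m/s
Outflow: F_out = 15.4 × 31.8 = 489.72 mm·m/s
Steady-state rate R = (F_in − F_out)/L = (1036.42 − 489.72) / 213000 m = 2.567e-03 mm/s.
R = 2.567e-03 × 3600 = 9.24 mm/hr.
Over 13 h: total = 9.24 × 13 = 120.12 ≈ 120 mm.

R ≈ 9.24 mm/hr; total ≈ 120 mm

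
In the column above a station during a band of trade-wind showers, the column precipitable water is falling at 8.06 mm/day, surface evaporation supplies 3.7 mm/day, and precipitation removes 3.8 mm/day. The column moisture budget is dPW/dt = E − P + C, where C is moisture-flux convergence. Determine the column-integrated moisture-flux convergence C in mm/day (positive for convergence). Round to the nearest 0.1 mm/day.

C ≈ -8.0 mm/day

dPW/dt = -8.06 mm/day.
C = dPW/dt − E + P = (-8.06) − 3.7 + 3.8 = -8.0 mm/day.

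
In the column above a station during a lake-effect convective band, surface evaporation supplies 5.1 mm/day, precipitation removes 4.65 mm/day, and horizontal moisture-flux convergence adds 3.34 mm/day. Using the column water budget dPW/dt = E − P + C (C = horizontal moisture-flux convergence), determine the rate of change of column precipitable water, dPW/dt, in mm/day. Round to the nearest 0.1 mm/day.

dPW/dt ≈ 3.8 mm/day

dPW/dt = E − P + C = 5.1 − 4.65 + (3.34) = 3.8 mm/day.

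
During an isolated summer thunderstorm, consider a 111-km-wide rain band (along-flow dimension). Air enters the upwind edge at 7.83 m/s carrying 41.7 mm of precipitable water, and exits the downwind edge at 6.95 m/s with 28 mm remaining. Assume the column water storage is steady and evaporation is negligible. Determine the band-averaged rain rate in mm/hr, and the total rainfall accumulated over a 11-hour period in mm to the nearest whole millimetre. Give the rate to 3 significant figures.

R ≈ 4.28 mm/hr; total ≈ 47 mm

Column moisture flux per unit crosswind length is F = V × PW.
Inflow: F_in = 7.83 × 41.7 = 326.511 mm·m/s
Outflow: F_out = 6.95 × 28 = 194.6 mm·m/s
Steady-state rate R = (F_in − F_out)/L = (326.511 − 194.6) / 111000 m = 1.188e-03 mm/s.
R = 1.188e-03 × 3600 = 4.28 mm/hr.
Over 11 h: total = 4.28 × 11 = 47.08 ≈ 47 mm.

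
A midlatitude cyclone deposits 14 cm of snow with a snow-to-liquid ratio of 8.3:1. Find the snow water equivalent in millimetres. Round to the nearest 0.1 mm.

SWE ≈ 16.9 mm

SWE = snow depth / ratio = 14 cm / 8.3 = 1.687 cm = 16.9 mm.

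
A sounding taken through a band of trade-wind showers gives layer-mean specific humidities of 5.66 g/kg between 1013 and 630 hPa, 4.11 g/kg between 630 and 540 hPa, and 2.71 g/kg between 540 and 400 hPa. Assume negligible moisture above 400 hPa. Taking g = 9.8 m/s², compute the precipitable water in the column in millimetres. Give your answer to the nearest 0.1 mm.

PW ≈ 29.8 mm

Precipitable water is the column-integrated vapour mass per unit area: PW = (1/g) Σ q̄ Δp, with q in kg/kg and Δp in Pa (1 kg/m² of water = 1 mm).
Layer 1013–630 hPa: Δp = 383 hPa = 38300 Pa, q̄ = 0.00566 kg/kg → 0.00566 × 38300 / 9.8 = 22.12 mm
Layer 630–540 hPa: Δp = 90 hPa = 9000 Pa, q̄ = 0.00411 kg/kg → 0.00411 × 9000 / 9.8 = 3.77 mm
Layer 540–400 hPa: Δp = 140 hPa = 14000 Pa, q̄ = 0.00271 kg/kg → 0.00271 × 14000 / 9.8 = 3.87 mm
PW = 22.12 + 3.77 + 3.87 = 29.76 ≈ 29.8 mm.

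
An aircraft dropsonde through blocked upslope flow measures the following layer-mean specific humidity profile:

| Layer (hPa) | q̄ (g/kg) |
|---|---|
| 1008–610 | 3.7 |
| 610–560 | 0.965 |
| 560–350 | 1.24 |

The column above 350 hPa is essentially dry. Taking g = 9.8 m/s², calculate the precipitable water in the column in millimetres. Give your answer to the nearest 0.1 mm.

Precipitable water is the column-integrated vapour mass per unit area: PW = (1/g) Σ q̄ Δp, with q in kg/kg and Δp in Pa (1 kg/m² of water = 1 mm).
Layer 1008–610 hPa: Δp = 398 hPa = 39800 Pa, q̄ = 0.0037 kg/kg → 0.0037 × 39800 / 9.8 = 15.03 mm
Layer 610–560 hPa: Δp = 50 hPa = 5000 Pa, q̄ = 0.000965 kg/kg → 0.000965 × 5000 / 9.8 = 0.49 mm
Layer 560–350 hPa: Δp = 210 hPa = 21000 Pa, q̄ = 0.00124 kg/kg → 0.00124 × 21000 / 9.8 = 2.66 mm
PW = 15.03 + 0.49 + 2.66 = 18.18 ≈ 18.2 mm.

PW ≈ 18.2 mm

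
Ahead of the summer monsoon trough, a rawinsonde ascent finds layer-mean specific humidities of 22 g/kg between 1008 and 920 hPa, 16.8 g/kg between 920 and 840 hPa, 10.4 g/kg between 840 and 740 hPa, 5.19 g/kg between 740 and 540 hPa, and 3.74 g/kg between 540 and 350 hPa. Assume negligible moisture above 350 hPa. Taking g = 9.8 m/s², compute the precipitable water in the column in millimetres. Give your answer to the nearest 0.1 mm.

Precipitable water is the column-integrated vapour mass per unit area: PW = (1/g) Σ q̄ Δp, with q in kg/kg and Δp in Pa (1 kg/m² of water = 1 mm).
Layer 1008–920 hPa: Δp = 88 hPa = 8800 Pa, q̄ = 0.022 kg/kg → 0.022 × 8800 / 9.8 = 19.76 mm
Layer 920–840 hPa: Δp = 80 hPa = 8000 Pa, q̄ = 0.0168 kg/kg → 0.0168 × 8000 / 9.8 = 13.71 mm
Layer 840–740 hPa: Δp = 100 hPa = 10000 Pa, q̄ = 0.0104 kg/kg → 0.0104 × 10000 / 9.8 = 10.61 mm
Layer 740–540 hPa: Δp = 200 hPa = 20000 Pa, q̄ = 0.00519 kg/kg → 0.00519 × 20000 / 9.8 = 10.59 mm
Layer 540–350 hPa: Δp = 190 hPa = 19000 Pa, q̄ = 0.00374 kg/kg → 0.00374 × 19000 / 9.8 = 7.25 mm
PW = 19.76 + 13.71 + 10.61 + 10.59 + 7.25 = 61.92 ≈ 61.9 mm.

PW ≈ 61.9 mm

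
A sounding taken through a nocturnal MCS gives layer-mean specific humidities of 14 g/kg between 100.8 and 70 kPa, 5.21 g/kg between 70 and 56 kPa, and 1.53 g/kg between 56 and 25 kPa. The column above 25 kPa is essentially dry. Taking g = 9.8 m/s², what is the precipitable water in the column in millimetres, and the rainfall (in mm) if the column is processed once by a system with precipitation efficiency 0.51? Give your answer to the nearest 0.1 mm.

Precipitable water is the column-integrated vapour mass per unit area: PW = (1/g) Σ q̄ Δp, with q in kg/kg and Δp in Pa (1 kg/m² of water = 1 mm).
Layer 100.8–70 kPa: Δp = 308 hPa = 30800 Pa, q̄ = 0.014 kg/kg → 0.014 × 30800 / 9.8 = 44.00 mm
Layer 70–56 kPa: Δp = 140 hPa = 14000 Pa, q̄ = 0.00521 kg/kg → 0.00521 × 14000 / 9.8 = 7.44 mm
Layer 56–25 kPa: Δp = 310 hPa = 31000 Pa, q̄ = 0.00153 kg/kg → 0.00153 × 31000 / 9.8 = 4.84 mm
PW = 44.00 + 7.44 + 4.84 = 56.28 ≈ 56.3 mm.
Rainfall = ε × PW = 0.51 × 56.3 = 28.7 mm.

PW ≈ 56.3 mm; rainfall ≈ 28.7 mm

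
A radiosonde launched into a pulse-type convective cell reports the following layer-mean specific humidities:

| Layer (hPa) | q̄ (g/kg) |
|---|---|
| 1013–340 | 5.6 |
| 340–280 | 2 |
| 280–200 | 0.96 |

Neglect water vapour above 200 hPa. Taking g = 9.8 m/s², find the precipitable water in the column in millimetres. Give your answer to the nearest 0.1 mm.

PW ≈ 40.5 mm

Precipitable water is the column-integrated vapour mass per unit area: PW = (1/g) Σ q̄ Δp, with q in kg/kg and Δp in Pa (1 kg/m² of water = 1 mm).
Layer 1013–340 hPa: Δp = 673 hPa = 67300 Pa, q̄ = 0.0056 kg/kg → 0.0056 × 67300 / 9.8 = 38.46 mm
Layer 340–280 hPa: Δp = 60 hPa = 6000 Pa, q̄ = 0.002 kg/kg → 0.002 × 6000 / 9.8 = 1.22 mm
Layer 280–200 hPa: Δp = 80 hPa = 8000 Pa, q̄ = 0.00096 kg/kg → 0.00096 × 8000 / 9.8 = 0.78 mm
PW = 38.46 + 1.22 + 0.78 = 40.46 ≈ 40.5 mm.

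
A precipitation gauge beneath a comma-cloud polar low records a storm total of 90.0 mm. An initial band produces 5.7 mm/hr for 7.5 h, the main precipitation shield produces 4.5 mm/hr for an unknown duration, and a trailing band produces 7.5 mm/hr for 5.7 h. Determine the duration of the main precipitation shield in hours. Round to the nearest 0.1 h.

Known phases: 5.7 × 7.5 + 7.5 × 5.7 = 42.75 + 42.75 = 85.5 mm.
Remaining depth = 90.0 − 85.5 = 4.5 mm.
Duration = 4.5 / 4.5 = 1.0 h.

duration ≈ 1.0 h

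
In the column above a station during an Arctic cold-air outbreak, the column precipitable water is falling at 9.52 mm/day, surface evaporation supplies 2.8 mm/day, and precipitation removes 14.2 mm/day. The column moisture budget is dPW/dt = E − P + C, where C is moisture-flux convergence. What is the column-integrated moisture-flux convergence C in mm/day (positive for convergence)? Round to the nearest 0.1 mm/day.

dPW/dt = -9.52 mm/day.
C = dPW/dt − E + P = (-9.52) − 2.8 + 14.2 = 1.9 mm/day.

C ≈ 1.9 mm/day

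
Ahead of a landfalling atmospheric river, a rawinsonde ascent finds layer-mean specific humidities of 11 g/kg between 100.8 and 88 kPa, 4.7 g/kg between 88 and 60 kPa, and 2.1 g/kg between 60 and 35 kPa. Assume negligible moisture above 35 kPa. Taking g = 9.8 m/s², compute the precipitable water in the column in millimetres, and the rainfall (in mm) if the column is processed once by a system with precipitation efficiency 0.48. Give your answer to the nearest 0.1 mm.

Precipitable water is the column-integrated vapour mass per unit area: PW = (1/g) Σ q̄ Δp, with q in kg/kg and Δp in Pa (1 kg/m² of water = 1 mm).
Layer 100.8–88 kPa: Δp = 128 hPa = 12800 Pa, q̄ = 0.011 kg/kg → 0.011 × 12800 / 9.8 = 14.37 mm
Layer 88–60 kPa: Δp = 280 hPa = 28000 Pa, q̄ = 0.0047 kg/kg → 0.0047 × 28000 / 9.8 = 13.43 mm
Layer 60–35 kPa: Δp = 250 hPa = 25000 Pa, q̄ = 0.0021 kg/kg → 0.0021 × 25000 / 9.8 = 5.36 mm
PW = 14.37 + 13.43 + 5.36 = 33.16 ≈ 33.2 mm.
Rainfall = ε × PW = 0.48 × 33.2 = 15.9 mm.

PW ≈ 33.2 mm; rainfall ≈ 15.9 mm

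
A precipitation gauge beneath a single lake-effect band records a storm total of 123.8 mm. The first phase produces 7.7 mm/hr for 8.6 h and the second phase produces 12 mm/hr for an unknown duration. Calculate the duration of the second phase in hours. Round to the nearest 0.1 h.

duration ≈ 4.8 h

Known phases: 7.7 × 8.6 = 66.22 mm.
Remaining depth = 123.8 − 66.22 = 57.58 mm.
Duration = 57.58 / 12 = 4.8 h.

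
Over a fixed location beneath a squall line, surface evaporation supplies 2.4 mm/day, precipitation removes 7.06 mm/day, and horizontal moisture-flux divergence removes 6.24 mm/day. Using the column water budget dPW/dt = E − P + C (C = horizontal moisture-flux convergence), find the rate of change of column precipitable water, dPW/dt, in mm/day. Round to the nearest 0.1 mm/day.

dPW/dt ≈ -10.9 mm/day

dPW/dt = E − P + C = 2.4 − 7.06 + (-6.24) = -10.9 mm/day.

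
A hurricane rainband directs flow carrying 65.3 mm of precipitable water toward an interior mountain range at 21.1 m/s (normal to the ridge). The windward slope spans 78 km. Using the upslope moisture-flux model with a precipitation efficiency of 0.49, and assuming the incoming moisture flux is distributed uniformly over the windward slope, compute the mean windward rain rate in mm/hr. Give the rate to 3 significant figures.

Incoming column moisture flux per unit ridge length: F = V × PW = 21.1 × 65.3 = 1377.83 mm·m/s.
Spread over the 78 km slope with efficiency ε = 0.49: R = ε·F/W = 0.49 × 1377.83 / 78000 m = 8.656e-03 mm/s.
R = 8.656e-03 × 3600 = 31.2 mm/hr.

R ≈ 31.2 mm/hr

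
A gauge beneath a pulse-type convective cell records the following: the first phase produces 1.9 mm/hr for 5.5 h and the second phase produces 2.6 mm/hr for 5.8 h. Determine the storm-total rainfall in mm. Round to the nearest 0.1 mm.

total ≈ 25.5 mm

Total = Σ Rᵢ Δtᵢ = 1.9 × 5.5 + 2.6 × 5.8
      = 10.45 + 15.08 = 25.5 mm.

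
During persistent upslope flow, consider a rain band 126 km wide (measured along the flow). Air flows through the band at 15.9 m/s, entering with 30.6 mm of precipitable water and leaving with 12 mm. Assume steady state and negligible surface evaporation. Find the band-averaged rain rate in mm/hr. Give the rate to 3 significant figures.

Column moisture flux per unit crosswind length is F = V × PW.
Inflow: F_in = 15.9 × 30.6 = 486.54 mm·m/s
Outflow: F_out = 15.9 × 12 = 190.8 mm·m/s
Steady-state rate R = (F_in − F_out)/L = (486.54 − 190.8) / 126000 m = 2.347e-03 mm/s.
R = 2.347e-03 × 3600 = 8.45 mm/hr.

R ≈ 8.45 mm/hr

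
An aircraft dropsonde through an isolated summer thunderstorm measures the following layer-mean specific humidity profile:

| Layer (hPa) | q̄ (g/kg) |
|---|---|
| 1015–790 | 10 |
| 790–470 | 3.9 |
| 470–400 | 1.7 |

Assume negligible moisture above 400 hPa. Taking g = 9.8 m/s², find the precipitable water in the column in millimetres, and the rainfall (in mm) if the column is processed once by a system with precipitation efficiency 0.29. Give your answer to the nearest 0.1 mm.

Precipitable water is the column-integrated vapour mass per unit area: PW = (1/g) Σ q̄ Δp, with q in kg/kg and Δp in Pa (1 kg/m² of water = 1 mm).
Layer 1015–790 hPa: Δp = 225 hPa = 22500 Pa, q̄ = 0.01 kg/kg → 0.01 × 22500 / 9.8 = 22.96 mm
Layer 790–470 hPa: Δp = 320 hPa = 32000 Pa, q̄ = 0.0039 kg/kg → 0.0039 × 32000 / 9.8 = 12.73 mm
Layer 470–400 hPa: Δp = 70 hPa = 7000 Pa, q̄ = 0.0017 kg/kg → 0.0017 × 7000 / 9.8 = 1.21 mm
PW = 22.96 + 12.73 + 1.21 = 36.90 ≈ 36.9 mm.
Rainfall = ε × PW = 0.29 × 36.9 = 10.7 mm.

PW ≈ 36.9 mm; rainfall ≈ 10.7 mm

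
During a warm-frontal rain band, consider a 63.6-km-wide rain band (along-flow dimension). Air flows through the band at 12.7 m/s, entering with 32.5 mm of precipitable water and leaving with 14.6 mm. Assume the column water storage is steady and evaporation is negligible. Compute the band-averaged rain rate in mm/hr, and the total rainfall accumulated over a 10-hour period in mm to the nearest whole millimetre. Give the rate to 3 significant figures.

Column moisture flux per unit crosswind length is F = V × PW.
Inflow: F_in = 12.7 × 32.5 = 412.75 mm·m/s
Outflow: F_out = 12.7 × 14.6 = 185.42 mm·m/s
Steady-state rate R = (F_in − F_out)/L = (412.75 − 185.42) / 63600 m = 3.574e-03 mm/s.
R = 3.574e-03 × 3600 = 12.9 mm/hr.
Over 10 h: total = 12.9 × 10 = 129 mm.

R ≈ 12.9 mm/hr; total ≈ 129 mm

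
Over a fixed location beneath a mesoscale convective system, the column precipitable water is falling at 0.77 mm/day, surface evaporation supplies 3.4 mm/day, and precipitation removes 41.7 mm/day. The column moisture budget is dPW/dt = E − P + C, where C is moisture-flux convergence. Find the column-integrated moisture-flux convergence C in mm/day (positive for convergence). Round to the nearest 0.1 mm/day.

C ≈ 37.5 mm/day

dPW/dt = -0.77 mm/day.
C = dPW/dt − E + P = (-0.77) − 3.4 + 41.7 = 37.5 mm/day.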